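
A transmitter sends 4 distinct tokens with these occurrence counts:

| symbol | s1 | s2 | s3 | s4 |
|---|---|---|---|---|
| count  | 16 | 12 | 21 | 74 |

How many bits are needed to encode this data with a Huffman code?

200

Merge the two smallest weights repeatedly:
combine s2(12), s1(16) → 28
combine s3(21), 28 → 49
combine 49, s4(74) → 123
Each symbol's bit-cost is frequency × depth; summing gives 200 bits (equivalently 28 + 49 + 123).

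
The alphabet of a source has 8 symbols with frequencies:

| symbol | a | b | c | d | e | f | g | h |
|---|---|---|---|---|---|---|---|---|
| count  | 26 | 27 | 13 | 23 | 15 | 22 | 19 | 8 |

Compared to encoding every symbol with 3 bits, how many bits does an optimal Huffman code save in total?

Fixed-length: 3 bits × 153 symbols = 459 bits.
Huffman merges:
h(8) + c(13) → 21
e(15) + g(19) → 34
21 + f(22) → 43
d(23) + a(26) → 49
b(27) + 34 → 61
43 + 49 → 92
61 + 92 → 153
Huffman total = 21 + 34 + 43 + 49 + 61 + 92 + 153 = 453 bits.
Saving = 459 − 453 = 6 bits.

6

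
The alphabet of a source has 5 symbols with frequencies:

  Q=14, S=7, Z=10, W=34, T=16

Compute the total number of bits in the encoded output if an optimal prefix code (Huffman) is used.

Build the Huffman tree bottom-up:
S(7) + Z(10) → 17
Q(14) + T(16) → 30
17 + 30 → 47
W(34) + 47 → 81
The encoded length is the sum of every internal node's weight: 17 + 30 + 47 + 81 = 175 bits.

175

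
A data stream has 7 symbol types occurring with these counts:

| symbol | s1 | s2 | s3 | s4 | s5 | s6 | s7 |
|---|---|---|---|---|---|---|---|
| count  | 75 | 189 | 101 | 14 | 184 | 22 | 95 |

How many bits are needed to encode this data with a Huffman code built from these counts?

Greedily combine the two least-frequent nodes:
merge s4(14) and s6(22): 36
merge 36 and s1(75): 111
merge s7(95) and s3(101): 196
merge 111 and s5(184): 295
merge s2(189) and 196: 385
merge 295 and 385: 680
The encoded length is the sum of every internal node's weight: 36 + 111 + 196 + 295 + 385 + 680 = 1703 bits.

1703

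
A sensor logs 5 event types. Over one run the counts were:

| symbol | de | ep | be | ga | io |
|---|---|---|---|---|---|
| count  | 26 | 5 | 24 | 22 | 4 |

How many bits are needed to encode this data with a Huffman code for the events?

171

Merge the two smallest weights repeatedly:
merge io(4) and ep(5): 9
merge 9 and ga(22): 31
merge be(24) and de(26): 50
merge 31 and 50: 81
The encoded length is the sum of every internal node's weight: 9 + 31 + 50 + 81 = 171 bits.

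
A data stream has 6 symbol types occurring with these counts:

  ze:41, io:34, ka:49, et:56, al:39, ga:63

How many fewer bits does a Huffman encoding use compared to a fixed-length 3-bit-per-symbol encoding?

Fixed-length: 3 bits × 282 symbols = 846 bits.
Huffman merges:
io(34) + al(39) → 73
ze(41) + ka(49) → 90
et(56) + ga(63) → 119
73 + 90 → 163
119 + 163 → 282
Huffman total = 73 + 90 + 119 + 163 + 282 = 727 bits.
Saving = 846 − 727 = 119 bits.

119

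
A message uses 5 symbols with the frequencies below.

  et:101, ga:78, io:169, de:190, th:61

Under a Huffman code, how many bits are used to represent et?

2

Repeatedly merge the two smallest:
merge th(61) and ga(78): 139
merge et(101) and 139: 240
merge io(169) and de(190): 359
merge 240 and 359: 599
et's leaf is at depth 2, giving a 2-bit codeword.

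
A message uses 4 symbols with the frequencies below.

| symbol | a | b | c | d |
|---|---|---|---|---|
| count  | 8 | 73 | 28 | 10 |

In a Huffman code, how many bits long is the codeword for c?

2

Build the tree from the bottom:
merge a(8) and d(10): 18
merge 18 and c(28): 46
merge 46 and b(73): 119
The subtree containing c is merged 2 times, so code length = 2.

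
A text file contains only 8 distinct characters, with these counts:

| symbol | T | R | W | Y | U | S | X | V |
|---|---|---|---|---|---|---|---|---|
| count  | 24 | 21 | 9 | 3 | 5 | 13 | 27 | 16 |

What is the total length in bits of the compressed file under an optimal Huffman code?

328

Build the Huffman tree bottom-up:
combine Y(3), U(5) → 8
combine 8, W(9) → 17
combine S(13), V(16) → 29
combine 17, R(21) → 38
combine T(24), X(27) → 51
combine 29, 38 → 67
combine 51, 67 → 118
Each symbol's bit-cost is frequency × depth; summing gives 328 bits (equivalently 8 + 17 + 29 + 38 + 51 + 67 + 118).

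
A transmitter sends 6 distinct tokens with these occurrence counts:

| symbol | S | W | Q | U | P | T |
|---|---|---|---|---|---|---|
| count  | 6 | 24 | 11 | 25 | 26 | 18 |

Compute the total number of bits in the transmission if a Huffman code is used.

Merge the two smallest weights repeatedly:
merge S(6) and Q(11): 17
merge 17 and T(18): 35
merge W(24) and U(25): 49
merge P(26) and 35: 61
merge 49 and 61: 110
Each symbol's bit-cost is frequency × depth; summing gives 272 bits (equivalently 17 + 35 + 49 + 61 + 110).

272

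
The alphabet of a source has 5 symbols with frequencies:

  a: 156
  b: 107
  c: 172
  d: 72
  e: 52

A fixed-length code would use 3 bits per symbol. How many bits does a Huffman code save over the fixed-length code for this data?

435

Fixed-length: 3 bits × 559 symbols = 1677 bits.
Huffman merges:
merge e(52) and d(72): 124
merge b(107) and 124: 231
merge a(156) and c(172): 328
merge 231 and 328: 559
Huffman total = 124 + 231 + 328 + 559 = 1242 bits.
Saving = 1677 − 1242 = 435 bits.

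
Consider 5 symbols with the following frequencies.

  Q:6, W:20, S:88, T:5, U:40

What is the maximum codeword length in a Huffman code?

Merge the two lowest-weight nodes at each step:
T(5) + Q(6) → 11
11 + W(20) → 31
31 + U(40) → 71
71 + S(88) → 159
The rarest symbols sit at the bottom; the longest codeword is 4 bits.

4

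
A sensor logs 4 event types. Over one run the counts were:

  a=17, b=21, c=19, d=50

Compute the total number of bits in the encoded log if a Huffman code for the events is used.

Merge the two smallest weights repeatedly:
combine a(17), c(19) → 36
combine b(21), 36 → 57
combine d(50), 57 → 107
Total encoded bits = sum of merged weights = 36 + 57 + 107 = 200.

200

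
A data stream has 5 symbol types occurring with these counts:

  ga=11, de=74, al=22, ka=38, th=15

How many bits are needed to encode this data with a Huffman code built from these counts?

320

Build the Huffman tree bottom-up:
combine ga(11), th(15) → 26
combine al(22), 26 → 48
combine ka(38), 48 → 86
combine de(74), 86 → 160
The encoded length is the sum of every internal node's weight: 26 + 48 + 86 + 160 = 320 bits.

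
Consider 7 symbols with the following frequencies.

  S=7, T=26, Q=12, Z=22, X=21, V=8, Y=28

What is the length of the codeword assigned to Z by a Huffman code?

Build the tree from the bottom:
merge S(7) and V(8): 15
merge Q(12) and 15: 27
merge X(21) and Z(22): 43
merge T(26) and 27: 53
merge Y(28) and 43: 71
merge 53 and 71: 124
Z's leaf is at depth 3, giving a 3-bit codeword.

3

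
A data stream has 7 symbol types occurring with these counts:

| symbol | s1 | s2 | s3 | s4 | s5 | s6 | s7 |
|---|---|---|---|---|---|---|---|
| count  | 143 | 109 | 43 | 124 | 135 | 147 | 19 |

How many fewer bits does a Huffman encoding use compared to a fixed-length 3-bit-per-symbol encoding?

228

Fixed-length: 3 bits × 720 symbols = 2160 bits.
Huffman merges:
s7(19) + s3(43) → 62
62 + s2(109) → 171
s4(124) + s5(135) → 259
s1(143) + s6(147) → 290
171 + 259 → 430
290 + 430 → 720
Huffman total = 62 + 171 + 259 + 290 + 430 + 720 = 1932 bits.
Saving = 2160 − 1932 = 228 bits.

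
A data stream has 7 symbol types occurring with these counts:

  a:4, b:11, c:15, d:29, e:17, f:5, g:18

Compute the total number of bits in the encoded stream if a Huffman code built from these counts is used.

Greedily combine the two least-frequent nodes:
merge a(4) and f(5): 9
merge 9 and b(11): 20
merge c(15) and e(17): 32
merge g(18) and 20: 38
merge d(29) and 32: 61
merge 38 and 61: 99
The encoded length is the sum of every internal node's weight: 9 + 20 + 32 + 38 + 61 + 99 = 259 bits.

259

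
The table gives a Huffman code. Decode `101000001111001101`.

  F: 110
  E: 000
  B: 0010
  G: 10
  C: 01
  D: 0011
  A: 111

Read left to right; each codeword is recognised as soon as it completes (prefix code):
  10→G | 10→G | 000→E | 01→C | 111→A | 0011→D | 01→C
Decoded message: GGECADC

GGECADC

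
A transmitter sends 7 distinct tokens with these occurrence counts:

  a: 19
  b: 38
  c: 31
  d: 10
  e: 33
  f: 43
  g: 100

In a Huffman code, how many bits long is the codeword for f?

2

Huffman merges, smallest pair first:
combine d(10), a(19) → 29
combine 29, c(31) → 60
combine e(33), b(38) → 71
combine f(43), 60 → 103
combine 71, g(100) → 171
combine 103, 171 → 274
f sits 2 levels below the root, so its codeword is 2 bits.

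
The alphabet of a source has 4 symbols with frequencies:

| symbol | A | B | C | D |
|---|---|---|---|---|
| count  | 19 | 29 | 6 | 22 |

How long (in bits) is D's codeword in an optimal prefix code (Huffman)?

Build the tree from the bottom:
combine C(6), A(19) → 25
combine D(22), 25 → 47
combine B(29), 47 → 76
D sits 2 levels below the root, so its codeword is 2 bits.

2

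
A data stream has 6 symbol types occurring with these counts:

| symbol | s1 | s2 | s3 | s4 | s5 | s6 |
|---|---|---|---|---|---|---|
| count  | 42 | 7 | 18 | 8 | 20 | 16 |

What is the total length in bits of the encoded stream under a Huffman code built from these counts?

264

Greedily combine the two least-frequent nodes:
combine s2(7), s4(8) → 15
combine 15, s6(16) → 31
combine s3(18), s5(20) → 38
combine 31, 38 → 69
combine s1(42), 69 → 111
Total encoded bits = sum of merged weights = 15 + 31 + 38 + 69 + 111 = 264.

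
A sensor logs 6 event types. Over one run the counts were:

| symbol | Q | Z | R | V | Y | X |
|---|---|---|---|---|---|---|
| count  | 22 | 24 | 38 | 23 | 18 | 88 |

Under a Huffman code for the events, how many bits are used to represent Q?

Repeatedly merge the two smallest:
merge Y(18) and Q(22): 40
merge V(23) and Z(24): 47
merge R(38) and 40: 78
merge 47 and 78: 125
merge X(88) and 125: 213
The subtree containing Q is merged 4 times, so code length = 4.

4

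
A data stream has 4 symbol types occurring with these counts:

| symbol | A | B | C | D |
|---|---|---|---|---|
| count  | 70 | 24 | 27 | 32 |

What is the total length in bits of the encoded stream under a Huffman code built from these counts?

287

Greedily combine the two least-frequent nodes:
B(24) + C(27) → 51
D(32) + 51 → 83
A(70) + 83 → 153
The encoded length is the sum of every internal node's weight: 51 + 83 + 153 = 287 bits.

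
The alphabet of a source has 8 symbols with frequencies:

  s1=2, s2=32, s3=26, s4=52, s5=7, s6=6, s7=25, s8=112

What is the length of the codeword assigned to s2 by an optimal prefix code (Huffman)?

3

Huffman merges, smallest pair first:
merge s1(2) and s6(6): 8
merge s5(7) and 8: 15
merge 15 and s7(25): 40
merge s3(26) and s2(32): 58
merge 40 and s4(52): 92
merge 58 and 92: 150
merge s8(112) and 150: 262
s2's leaf is at depth 3, giving a 3-bit codeword.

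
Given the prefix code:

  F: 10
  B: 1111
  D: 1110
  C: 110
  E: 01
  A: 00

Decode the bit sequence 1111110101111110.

Read left to right; each codeword is recognised as soon as it completes (prefix code):
  1111→B | 110→C | 10→F | 1111→B | 110→C
Decoded message: BCFBC

BCFBC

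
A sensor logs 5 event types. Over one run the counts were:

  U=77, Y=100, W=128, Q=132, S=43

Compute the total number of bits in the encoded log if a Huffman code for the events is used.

1080

Merge the two smallest weights repeatedly:
combine S(43), U(77) → 120
combine Y(100), 120 → 220
combine W(128), Q(132) → 260
combine 220, 260 → 480
The encoded length is the sum of every internal node's weight: 120 + 220 + 260 + 480 = 1080 bits.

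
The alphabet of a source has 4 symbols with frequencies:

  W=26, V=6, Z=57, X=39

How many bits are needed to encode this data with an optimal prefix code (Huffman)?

231

Build the Huffman tree bottom-up:
merge V(6) and W(26): 32
merge 32 and X(39): 71
merge Z(57) and 71: 128
Each symbol's bit-cost is frequency × depth; summing gives 231 bits (equivalently 32 + 71 + 128).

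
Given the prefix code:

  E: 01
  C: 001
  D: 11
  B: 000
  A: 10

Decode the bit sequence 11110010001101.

DDCBDE

Read left to right; each codeword is recognised as soon as it completes (prefix code):
  11→D | 11→D | 001→C | 000→B | 11→D | 01→E
Decoded message: DDCBDE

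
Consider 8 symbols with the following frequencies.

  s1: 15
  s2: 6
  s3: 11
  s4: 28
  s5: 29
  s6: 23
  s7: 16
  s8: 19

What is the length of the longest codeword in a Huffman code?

Merge the two lowest-weight nodes at each step:
combine s2(6), s3(11) → 17
combine s1(15), s7(16) → 31
combine 17, s8(19) → 36
combine s6(23), s4(28) → 51
combine s5(29), 31 → 60
combine 36, 51 → 87
combine 60, 87 → 147
The rarest symbols sit at the bottom; the longest codeword is 4 bits.

4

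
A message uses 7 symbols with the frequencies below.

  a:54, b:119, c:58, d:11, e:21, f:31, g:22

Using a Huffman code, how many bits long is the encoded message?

795

Merge the two smallest weights repeatedly:
d(11) + e(21) → 32
g(22) + f(31) → 53
32 + 53 → 85
a(54) + c(58) → 112
85 + 112 → 197
b(119) + 197 → 316
Total encoded bits = sum of merged weights = 32 + 53 + 85 + 112 + 197 + 316 = 795.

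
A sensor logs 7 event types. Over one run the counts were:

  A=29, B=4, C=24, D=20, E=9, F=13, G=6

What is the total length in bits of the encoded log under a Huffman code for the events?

Greedily combine the two least-frequent nodes:
combine B(4), G(6) → 10
combine E(9), 10 → 19
combine F(13), 19 → 32
combine D(20), C(24) → 44
combine A(29), 32 → 61
combine 44, 61 → 105
Each symbol's bit-cost is frequency × depth; summing gives 271 bits (equivalently 10 + 19 + 32 + 44 + 61 + 105).

271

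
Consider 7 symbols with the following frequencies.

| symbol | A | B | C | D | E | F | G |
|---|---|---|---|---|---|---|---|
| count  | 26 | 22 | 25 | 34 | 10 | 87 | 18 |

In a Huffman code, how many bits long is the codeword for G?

4

Huffman merges, smallest pair first:
E(10) + G(18) → 28
B(22) + C(25) → 47
A(26) + 28 → 54
D(34) + 47 → 81
54 + 81 → 135
F(87) + 135 → 222
G's leaf is at depth 4, giving a 4-bit codeword.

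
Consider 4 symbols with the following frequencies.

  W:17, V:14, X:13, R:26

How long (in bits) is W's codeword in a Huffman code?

Build the tree from the bottom:
X(13) + V(14) → 27
W(17) + R(26) → 43
27 + 43 → 70
The subtree containing W is merged 2 times, so code length = 2.

2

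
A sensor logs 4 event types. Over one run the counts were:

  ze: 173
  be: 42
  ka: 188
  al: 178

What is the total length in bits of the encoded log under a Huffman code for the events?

1162

Merge the two smallest weights repeatedly:
be(42) + ze(173) → 215
al(178) + ka(188) → 366
215 + 366 → 581
Total encoded bits = sum of merged weights = 215 + 366 + 581 = 1162.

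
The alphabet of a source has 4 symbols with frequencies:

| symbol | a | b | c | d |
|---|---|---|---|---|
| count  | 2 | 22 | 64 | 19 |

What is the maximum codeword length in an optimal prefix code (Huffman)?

Merge the two lowest-weight nodes at each step:
combine a(2), d(19) → 21
combine 21, b(22) → 43
combine 43, c(64) → 107
Maximum depth reached is 3.

3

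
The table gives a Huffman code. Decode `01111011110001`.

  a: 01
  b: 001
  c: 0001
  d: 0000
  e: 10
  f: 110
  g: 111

Read left to right; each codeword is recognised as soon as it completes (prefix code):
  01→a | 111→g | 01→a | 111→g | 0001→c
Decoded message: agagc

agagc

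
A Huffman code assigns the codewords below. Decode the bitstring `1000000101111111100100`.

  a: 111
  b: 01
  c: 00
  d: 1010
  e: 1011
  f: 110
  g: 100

gcceaacg

Read left to right; each codeword is recognised as soon as it completes (prefix code):
  100→g | 00→c | 00→c | 1011→e | 111→a | 111→a | 00→c | 100→g
Decoded message: gcceaacg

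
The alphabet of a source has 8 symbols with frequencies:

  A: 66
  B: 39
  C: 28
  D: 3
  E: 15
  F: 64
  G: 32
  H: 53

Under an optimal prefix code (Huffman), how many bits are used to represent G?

Huffman merges, smallest pair first:
merge D(3) and E(15): 18
merge 18 and C(28): 46
merge G(32) and B(39): 71
merge 46 and H(53): 99
merge F(64) and A(66): 130
merge 71 and 99: 170
merge 130 and 170: 300
G sits 3 levels below the root, so its codeword is 3 bits.

3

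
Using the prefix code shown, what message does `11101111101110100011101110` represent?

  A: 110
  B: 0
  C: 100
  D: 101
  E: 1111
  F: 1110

FEDACBFF

Read left to right; each codeword is recognised as soon as it completes (prefix code):
  1110→F | 1111→E | 101→D | 110→A | 100→C | 0→B | 1110→F | 1110→F
Decoded message: FEDACBFF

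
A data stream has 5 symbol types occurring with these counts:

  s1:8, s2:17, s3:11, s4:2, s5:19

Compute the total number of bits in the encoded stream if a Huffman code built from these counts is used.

Greedily combine the two least-frequent nodes:
merge s4(2) and s1(8): 10
merge 10 and s3(11): 21
merge s2(17) and s5(19): 36
merge 21 and 36: 57
Each symbol's bit-cost is frequency × depth; summing gives 124 bits (equivalently 10 + 21 + 36 + 57).

124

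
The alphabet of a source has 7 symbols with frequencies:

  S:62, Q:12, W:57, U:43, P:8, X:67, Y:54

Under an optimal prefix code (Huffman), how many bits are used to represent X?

Huffman merges, smallest pair first:
merge P(8) and Q(12): 20
merge 20 and U(43): 63
merge Y(54) and W(57): 111
merge S(62) and 63: 125
merge X(67) and 111: 178
merge 125 and 178: 303
X's leaf is at depth 2, giving a 2-bit codeword.

2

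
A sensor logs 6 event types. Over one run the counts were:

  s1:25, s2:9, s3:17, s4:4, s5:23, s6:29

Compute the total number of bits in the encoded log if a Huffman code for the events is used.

257

Greedily combine the two least-frequent nodes:
combine s4(4), s2(9) → 13
combine 13, s3(17) → 30
combine s5(23), s1(25) → 48
combine s6(29), 30 → 59
combine 48, 59 → 107
Each symbol's bit-cost is frequency × depth; summing gives 257 bits (equivalently 13 + 30 + 48 + 59 + 107).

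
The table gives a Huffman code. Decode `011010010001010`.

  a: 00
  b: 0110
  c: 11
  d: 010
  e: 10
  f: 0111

Read left to right; each codeword is recognised as soon as it completes (prefix code):
  0110→b | 10→e | 010→d | 00→a | 10→e | 10→e
Decoded message: bedaee

bedaee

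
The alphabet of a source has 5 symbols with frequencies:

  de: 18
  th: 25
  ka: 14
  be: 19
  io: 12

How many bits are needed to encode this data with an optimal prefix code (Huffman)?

Build the Huffman tree bottom-up:
combine io(12), ka(14) → 26
combine de(18), be(19) → 37
combine th(25), 26 → 51
combine 37, 51 → 88
Total encoded bits = sum of merged weights = 26 + 37 + 51 + 88 = 202.

202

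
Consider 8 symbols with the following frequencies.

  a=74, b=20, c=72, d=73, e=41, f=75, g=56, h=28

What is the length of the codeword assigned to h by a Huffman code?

4

Repeatedly merge the two smallest:
merge b(20) and h(28): 48
merge e(41) and 48: 89
merge g(56) and c(72): 128
merge d(73) and a(74): 147
merge f(75) and 89: 164
merge 128 and 147: 275
merge 164 and 275: 439
The subtree containing h is merged 4 times, so code length = 4.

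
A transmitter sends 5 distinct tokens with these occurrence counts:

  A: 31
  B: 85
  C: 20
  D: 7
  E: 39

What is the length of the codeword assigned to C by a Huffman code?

4

Huffman merges, smallest pair first:
D(7) + C(20) → 27
27 + A(31) → 58
E(39) + 58 → 97
B(85) + 97 → 182
C's leaf is at depth 4, giving a 4-bit codeword.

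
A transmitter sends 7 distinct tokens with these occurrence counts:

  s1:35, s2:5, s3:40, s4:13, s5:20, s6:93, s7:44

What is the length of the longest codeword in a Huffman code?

5

Merge the two lowest-weight nodes at each step:
combine s2(5), s4(13) → 18
combine 18, s5(20) → 38
combine s1(35), 38 → 73
combine s3(40), s7(44) → 84
combine 73, 84 → 157
combine s6(93), 157 → 250
The rarest symbols sit at the bottom; the longest codeword is 5 bits.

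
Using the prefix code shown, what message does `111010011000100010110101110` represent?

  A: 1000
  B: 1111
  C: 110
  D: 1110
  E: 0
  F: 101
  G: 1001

Read left to right; each codeword is recognised as soon as it completes (prefix code):
  1110→D | 1001→G | 1000→A | 1000→A | 101→F | 101→F | 0→E | 1110→D
Decoded message: DGAAFFED

DGAAFFED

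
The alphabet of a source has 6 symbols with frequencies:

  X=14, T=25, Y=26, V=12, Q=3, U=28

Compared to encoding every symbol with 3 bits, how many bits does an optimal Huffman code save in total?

Fixed-length: 3 bits × 108 symbols = 324 bits.
Huffman merges:
combine Q(3), V(12) → 15
combine X(14), 15 → 29
combine T(25), Y(26) → 51
combine U(28), 29 → 57
combine 51, 57 → 108
Huffman total = 15 + 29 + 51 + 57 + 108 = 260 bits.
Saving = 324 − 260 = 64 bits.

64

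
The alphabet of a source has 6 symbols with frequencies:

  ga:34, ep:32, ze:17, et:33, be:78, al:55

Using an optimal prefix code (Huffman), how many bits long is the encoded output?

Build the Huffman tree bottom-up:
merge ze(17) and ep(32): 49
merge et(33) and ga(34): 67
merge 49 and al(55): 104
merge 67 and be(78): 145
merge 104 and 145: 249
Total encoded bits = sum of merged weights = 49 + 67 + 104 + 145 + 249 = 614.

614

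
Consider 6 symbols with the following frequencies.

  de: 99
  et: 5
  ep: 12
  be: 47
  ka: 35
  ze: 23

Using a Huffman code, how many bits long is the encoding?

475

Build the Huffman tree bottom-up:
combine et(5), ep(12) → 17
combine 17, ze(23) → 40
combine ka(35), 40 → 75
combine be(47), 75 → 122
combine de(99), 122 → 221
The encoded length is the sum of every internal node's weight: 17 + 40 + 75 + 122 + 221 = 475 bits.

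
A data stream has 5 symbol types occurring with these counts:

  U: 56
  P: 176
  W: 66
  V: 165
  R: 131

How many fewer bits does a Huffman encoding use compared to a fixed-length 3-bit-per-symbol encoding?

Fixed-length: 3 bits × 594 symbols = 1782 bits.
Huffman merges:
merge U(56) and W(66): 122
merge 122 and R(131): 253
merge V(165) and P(176): 341
merge 253 and 341: 594
Huffman total = 122 + 253 + 341 + 594 = 1310 bits.
Saving = 1782 − 1310 = 472 bits.

472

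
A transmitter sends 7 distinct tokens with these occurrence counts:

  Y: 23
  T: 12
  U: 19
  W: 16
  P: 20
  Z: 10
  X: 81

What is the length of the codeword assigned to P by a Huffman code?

3

Build the tree from the bottom:
merge Z(10) and T(12): 22
merge W(16) and U(19): 35
merge P(20) and 22: 42
merge Y(23) and 35: 58
merge 42 and 58: 100
merge X(81) and 100: 181
The subtree containing P is merged 3 times, so code length = 3.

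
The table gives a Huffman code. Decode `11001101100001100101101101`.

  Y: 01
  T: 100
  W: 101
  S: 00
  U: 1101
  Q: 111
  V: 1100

Read left to right; each codeword is recognised as soon as it completes (prefix code):
  1100→V | 1101→U | 100→T | 00→S | 1100→V | 101→W | 101→W | 101→W
Decoded message: VUTSVWWW

VUTSVWWW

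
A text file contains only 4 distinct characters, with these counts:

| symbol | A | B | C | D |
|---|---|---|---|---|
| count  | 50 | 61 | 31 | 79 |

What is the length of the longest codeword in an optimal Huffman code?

Merge the two lowest-weight nodes at each step:
C(31) + A(50) → 81
B(61) + D(79) → 140
81 + 140 → 221
The rarest symbols sit at the bottom; the longest codeword is 2 bits.

2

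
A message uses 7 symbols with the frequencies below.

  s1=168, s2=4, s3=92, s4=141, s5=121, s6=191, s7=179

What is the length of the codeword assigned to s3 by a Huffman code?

Huffman merges, smallest pair first:
s2(4) + s3(92) → 96
96 + s5(121) → 217
s4(141) + s1(168) → 309
s7(179) + s6(191) → 370
217 + 309 → 526
370 + 526 → 896
s3's leaf is at depth 4, giving a 4-bit codeword.

4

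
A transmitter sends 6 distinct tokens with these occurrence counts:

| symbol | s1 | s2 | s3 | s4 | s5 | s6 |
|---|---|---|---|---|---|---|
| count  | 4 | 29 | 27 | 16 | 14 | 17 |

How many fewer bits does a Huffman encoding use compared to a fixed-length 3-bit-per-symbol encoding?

56

Fixed-length: 3 bits × 107 symbols = 321 bits.
Huffman merges:
s1(4) + s5(14) → 18
s4(16) + s6(17) → 33
18 + s3(27) → 45
s2(29) + 33 → 62
45 + 62 → 107
Huffman total = 18 + 33 + 45 + 62 + 107 = 265 bits.
Saving = 321 − 265 = 56 bits.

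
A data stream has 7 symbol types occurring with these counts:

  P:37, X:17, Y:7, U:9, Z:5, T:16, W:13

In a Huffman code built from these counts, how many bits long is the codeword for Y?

Build the tree from the bottom:
merge Z(5) and Y(7): 12
merge U(9) and 12: 21
merge W(13) and T(16): 29
merge X(17) and 21: 38
merge 29 and P(37): 66
merge 38 and 66: 104
Y's leaf is at depth 4, giving a 4-bit codeword.

4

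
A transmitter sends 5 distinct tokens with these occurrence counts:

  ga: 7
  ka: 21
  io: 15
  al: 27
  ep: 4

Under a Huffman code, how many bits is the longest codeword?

4

Merge the two lowest-weight nodes at each step:
combine ep(4), ga(7) → 11
combine 11, io(15) → 26
combine ka(21), 26 → 47
combine al(27), 47 → 74
The first pair merged (ep, ga) ends up deepest, at depth 4.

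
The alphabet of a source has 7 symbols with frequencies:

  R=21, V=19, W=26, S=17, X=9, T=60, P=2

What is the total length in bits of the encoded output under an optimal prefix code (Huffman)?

Greedily combine the two least-frequent nodes:
P(2) + X(9) → 11
11 + S(17) → 28
V(19) + R(21) → 40
W(26) + 28 → 54
40 + 54 → 94
T(60) + 94 → 154
The encoded length is the sum of every internal node's weight: 11 + 28 + 40 + 54 + 94 + 154 = 381 bits.

381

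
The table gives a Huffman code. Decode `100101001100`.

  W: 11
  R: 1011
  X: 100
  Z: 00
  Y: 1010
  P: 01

Read left to right; each codeword is recognised as soon as it completes (prefix code):
  100→X | 1010→Y | 01→P | 100→X
Decoded message: XYPX

XYPX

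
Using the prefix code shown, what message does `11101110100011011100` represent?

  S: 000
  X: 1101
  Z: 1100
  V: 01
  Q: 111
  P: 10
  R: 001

Read left to right; each codeword is recognised as soon as it completes (prefix code):
  111→Q | 01→V | 1101→X | 000→S | 1101→X | 1100→Z
Decoded message: QVXSXZ

QVXSXZ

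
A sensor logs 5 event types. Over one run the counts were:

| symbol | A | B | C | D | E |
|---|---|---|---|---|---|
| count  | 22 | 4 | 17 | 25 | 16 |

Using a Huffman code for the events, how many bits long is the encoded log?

188

Build the Huffman tree bottom-up:
merge B(4) and E(16): 20
merge C(17) and 20: 37
merge A(22) and D(25): 47
merge 37 and 47: 84
The encoded length is the sum of every internal node's weight: 20 + 37 + 47 + 84 = 188 bits.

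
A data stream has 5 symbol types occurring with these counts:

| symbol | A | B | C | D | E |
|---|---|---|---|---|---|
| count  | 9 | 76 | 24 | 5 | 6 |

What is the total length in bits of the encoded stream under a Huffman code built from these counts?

195

Greedily combine the two least-frequent nodes:
combine D(5), E(6) → 11
combine A(9), 11 → 20
combine 20, C(24) → 44
combine 44, B(76) → 120
Each symbol's bit-cost is frequency × depth; summing gives 195 bits (equivalently 11 + 20 + 44 + 120).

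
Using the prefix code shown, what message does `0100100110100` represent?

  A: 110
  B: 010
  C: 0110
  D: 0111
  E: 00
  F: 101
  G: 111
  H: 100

BBCH

Read left to right; each codeword is recognised as soon as it completes (prefix code):
  010→B | 010→B | 0110→C | 100→H
Decoded message: BBCH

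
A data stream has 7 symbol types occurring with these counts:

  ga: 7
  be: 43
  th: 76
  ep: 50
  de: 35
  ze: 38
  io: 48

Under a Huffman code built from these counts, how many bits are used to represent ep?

2

Repeatedly merge the two smallest:
combine ga(7), de(35) → 42
combine ze(38), 42 → 80
combine be(43), io(48) → 91
combine ep(50), th(76) → 126
combine 80, 91 → 171
combine 126, 171 → 297
The subtree containing ep is merged 2 times, so code length = 2.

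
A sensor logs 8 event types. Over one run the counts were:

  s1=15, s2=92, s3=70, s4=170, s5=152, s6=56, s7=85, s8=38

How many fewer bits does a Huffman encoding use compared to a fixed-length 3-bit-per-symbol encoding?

160

Fixed-length: 3 bits × 678 symbols = 2034 bits.
Huffman merges:
combine s1(15), s8(38) → 53
combine 53, s6(56) → 109
combine s3(70), s7(85) → 155
combine s2(92), 109 → 201
combine s5(152), 155 → 307
combine s4(170), 201 → 371
combine 307, 371 → 678
Huffman total = 53 + 109 + 155 + 201 + 307 + 371 + 678 = 1874 bits.
Saving = 2034 − 1874 = 160 bits.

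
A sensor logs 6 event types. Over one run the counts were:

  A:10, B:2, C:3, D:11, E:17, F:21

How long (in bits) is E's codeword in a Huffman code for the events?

Build the tree from the bottom:
B(2) + C(3) → 5
5 + A(10) → 15
D(11) + 15 → 26
E(17) + F(21) → 38
26 + 38 → 64
E's leaf is at depth 2, giving a 2-bit codeword.

2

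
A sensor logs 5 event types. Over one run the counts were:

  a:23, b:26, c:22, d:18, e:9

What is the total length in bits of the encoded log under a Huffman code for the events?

Build the Huffman tree bottom-up:
merge e(9) and d(18): 27
merge c(22) and a(23): 45
merge b(26) and 27: 53
merge 45 and 53: 98
Each symbol's bit-cost is frequency × depth; summing gives 223 bits (equivalently 27 + 45 + 53 + 98).

223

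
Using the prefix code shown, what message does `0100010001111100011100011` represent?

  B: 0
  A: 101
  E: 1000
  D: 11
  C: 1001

Read left to right; each codeword is recognised as soon as it completes (prefix code):
  0→B | 1000→E | 1000→E | 11→D | 11→D | 1000→E | 11→D | 1000→E | 11→D
Decoded message: BEEDDEDED

BEEDDEDED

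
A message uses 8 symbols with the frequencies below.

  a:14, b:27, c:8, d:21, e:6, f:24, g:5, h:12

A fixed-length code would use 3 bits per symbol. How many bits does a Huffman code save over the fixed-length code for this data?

Fixed-length: 3 bits × 117 symbols = 351 bits.
Huffman merges:
g(5) + e(6) → 11
c(8) + 11 → 19
h(12) + a(14) → 26
19 + d(21) → 40
f(24) + 26 → 50
b(27) + 40 → 67
50 + 67 → 117
Huffman total = 11 + 19 + 26 + 40 + 50 + 67 + 117 = 330 bits.
Saving = 351 − 330 = 21 bits.

21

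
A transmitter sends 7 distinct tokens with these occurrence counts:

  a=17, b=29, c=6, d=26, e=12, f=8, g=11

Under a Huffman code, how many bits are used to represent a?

3

Repeatedly merge the two smallest:
combine c(6), f(8) → 14
combine g(11), e(12) → 23
combine 14, a(17) → 31
combine 23, d(26) → 49
combine b(29), 31 → 60
combine 49, 60 → 109
The subtree containing a is merged 3 times, so code length = 3.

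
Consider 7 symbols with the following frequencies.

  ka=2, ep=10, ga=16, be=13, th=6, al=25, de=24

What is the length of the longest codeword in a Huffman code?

4

Merge the two lowest-weight nodes at each step:
merge ka(2) and th(6): 8
merge 8 and ep(10): 18
merge be(13) and ga(16): 29
merge 18 and de(24): 42
merge al(25) and 29: 54
merge 42 and 54: 96
The first pair merged (ka, th) ends up deepest, at depth 4.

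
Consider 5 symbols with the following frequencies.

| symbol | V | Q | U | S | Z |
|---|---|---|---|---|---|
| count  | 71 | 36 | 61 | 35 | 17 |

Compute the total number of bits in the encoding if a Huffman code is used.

Build the Huffman tree bottom-up:
merge Z(17) and S(35): 52
merge Q(36) and 52: 88
merge U(61) and V(71): 132
merge 88 and 132: 220
Total encoded bits = sum of merged weights = 52 + 88 + 132 + 220 = 492.

492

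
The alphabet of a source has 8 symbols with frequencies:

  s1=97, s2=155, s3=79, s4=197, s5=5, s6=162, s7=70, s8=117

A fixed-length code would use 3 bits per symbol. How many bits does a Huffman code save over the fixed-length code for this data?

130

Fixed-length: 3 bits × 882 symbols = 2646 bits.
Huffman merges:
s5(5) + s7(70) → 75
75 + s3(79) → 154
s1(97) + s8(117) → 214
154 + s2(155) → 309
s6(162) + s4(197) → 359
214 + 309 → 523
359 + 523 → 882
Huffman total = 75 + 154 + 214 + 309 + 359 + 523 + 882 = 2516 bits.
Saving = 2646 − 2516 = 130 bits.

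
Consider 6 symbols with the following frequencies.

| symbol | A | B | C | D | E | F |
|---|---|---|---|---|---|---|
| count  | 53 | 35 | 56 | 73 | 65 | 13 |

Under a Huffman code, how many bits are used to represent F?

Repeatedly merge the two smallest:
merge F(13) and B(35): 48
merge 48 and A(53): 101
merge C(56) and E(65): 121
merge D(73) and 101: 174
merge 121 and 174: 295
F sits 4 levels below the root, so its codeword is 4 bits.

4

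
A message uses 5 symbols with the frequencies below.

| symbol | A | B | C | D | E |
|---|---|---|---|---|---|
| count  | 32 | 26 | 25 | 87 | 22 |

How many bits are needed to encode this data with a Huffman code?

Merge the two smallest weights repeatedly:
combine E(22), C(25) → 47
combine B(26), A(32) → 58
combine 47, 58 → 105
combine D(87), 105 → 192
Total encoded bits = sum of merged weights = 47 + 58 + 105 + 192 = 402.

402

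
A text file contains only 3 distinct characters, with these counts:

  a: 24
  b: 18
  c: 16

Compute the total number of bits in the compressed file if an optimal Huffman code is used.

Greedily combine the two least-frequent nodes:
combine c(16), b(18) → 34
combine a(24), 34 → 58
Total encoded bits = sum of merged weights = 34 + 58 = 92.

92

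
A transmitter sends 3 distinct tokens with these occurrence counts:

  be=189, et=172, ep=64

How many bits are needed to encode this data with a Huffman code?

Merge the two smallest weights repeatedly:
combine ep(64), et(172) → 236
combine be(189), 236 → 425
The encoded length is the sum of every internal node's weight: 236 + 425 = 661 bits.

661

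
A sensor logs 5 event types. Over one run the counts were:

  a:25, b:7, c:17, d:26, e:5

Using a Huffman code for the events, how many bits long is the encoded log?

Merge the two smallest weights repeatedly:
combine e(5), b(7) → 12
combine 12, c(17) → 29
combine a(25), d(26) → 51
combine 29, 51 → 80
The encoded length is the sum of every internal node's weight: 12 + 29 + 51 + 80 = 172 bits.

172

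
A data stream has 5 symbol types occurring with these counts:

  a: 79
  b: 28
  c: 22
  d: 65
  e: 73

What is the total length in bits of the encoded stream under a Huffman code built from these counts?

584

Merge the two smallest weights repeatedly:
merge c(22) and b(28): 50
merge 50 and d(65): 115
merge e(73) and a(79): 152
merge 115 and 152: 267
The encoded length is the sum of every internal node's weight: 50 + 115 + 152 + 267 = 584 bits.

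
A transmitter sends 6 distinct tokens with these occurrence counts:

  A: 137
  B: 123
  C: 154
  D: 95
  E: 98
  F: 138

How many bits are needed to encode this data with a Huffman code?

1943

Greedily combine the two least-frequent nodes:
merge D(95) and E(98): 193
merge B(123) and A(137): 260
merge F(138) and C(154): 292
merge 193 and 260: 453
merge 292 and 453: 745
Each symbol's bit-cost is frequency × depth; summing gives 1943 bits (equivalently 193 + 260 + 292 + 453 + 745).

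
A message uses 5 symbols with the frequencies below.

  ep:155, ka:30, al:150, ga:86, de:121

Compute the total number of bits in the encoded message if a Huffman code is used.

1200

Merge the two smallest weights repeatedly:
combine ka(30), ga(86) → 116
combine 116, de(121) → 237
combine al(150), ep(155) → 305
combine 237, 305 → 542
The encoded length is the sum of every internal node's weight: 116 + 237 + 305 + 542 = 1200 bits.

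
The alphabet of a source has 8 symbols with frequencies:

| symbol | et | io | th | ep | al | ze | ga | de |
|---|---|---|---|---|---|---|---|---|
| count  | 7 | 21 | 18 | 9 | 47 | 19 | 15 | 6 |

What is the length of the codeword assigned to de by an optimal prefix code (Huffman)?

Huffman merges, smallest pair first:
de(6) + et(7) → 13
ep(9) + 13 → 22
ga(15) + th(18) → 33
ze(19) + io(21) → 40
22 + 33 → 55
40 + al(47) → 87
55 + 87 → 142
de's leaf is at depth 4, giving a 4-bit codeword.

4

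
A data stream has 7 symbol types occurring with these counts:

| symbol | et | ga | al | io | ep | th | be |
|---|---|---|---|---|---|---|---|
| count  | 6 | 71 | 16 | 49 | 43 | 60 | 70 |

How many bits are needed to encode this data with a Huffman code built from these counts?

826

Merge the two smallest weights repeatedly:
merge et(6) and al(16): 22
merge 22 and ep(43): 65
merge io(49) and th(60): 109
merge 65 and be(70): 135
merge ga(71) and 109: 180
merge 135 and 180: 315
Each symbol's bit-cost is frequency × depth; summing gives 826 bits (equivalently 22 + 65 + 109 + 135 + 180 + 315).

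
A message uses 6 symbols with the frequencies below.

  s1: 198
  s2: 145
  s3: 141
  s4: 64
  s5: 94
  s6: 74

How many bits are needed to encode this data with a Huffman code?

1802

Greedily combine the two least-frequent nodes:
combine s4(64), s6(74) → 138
combine s5(94), 138 → 232
combine s3(141), s2(145) → 286
combine s1(198), 232 → 430
combine 286, 430 → 716
The encoded length is the sum of every internal node's weight: 138 + 232 + 286 + 430 + 716 = 1802 bits.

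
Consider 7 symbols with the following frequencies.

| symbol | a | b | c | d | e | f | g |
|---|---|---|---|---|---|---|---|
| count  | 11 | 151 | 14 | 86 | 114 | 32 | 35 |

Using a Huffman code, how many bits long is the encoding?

Build the Huffman tree bottom-up:
combine a(11), c(14) → 25
combine 25, f(32) → 57
combine g(35), 57 → 92
combine d(86), 92 → 178
combine e(114), b(151) → 265
combine 178, 265 → 443
The encoded length is the sum of every internal node's weight: 25 + 57 + 92 + 178 + 265 + 443 = 1060 bits.

1060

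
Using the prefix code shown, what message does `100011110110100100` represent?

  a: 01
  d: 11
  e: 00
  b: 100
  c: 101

Read left to right; each codeword is recognised as soon as it completes (prefix code):
  100→b | 01→a | 11→d | 101→c | 101→c | 00→e | 100→b
Decoded message: badcceb

badcceb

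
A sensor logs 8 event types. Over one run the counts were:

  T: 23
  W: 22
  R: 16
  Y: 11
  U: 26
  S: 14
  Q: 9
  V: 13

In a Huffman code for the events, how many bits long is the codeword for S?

3

Huffman merges, smallest pair first:
Q(9) + Y(11) → 20
V(13) + S(14) → 27
R(16) + 20 → 36
W(22) + T(23) → 45
U(26) + 27 → 53
36 + 45 → 81
53 + 81 → 134
S sits 3 levels below the root, so its codeword is 3 bits.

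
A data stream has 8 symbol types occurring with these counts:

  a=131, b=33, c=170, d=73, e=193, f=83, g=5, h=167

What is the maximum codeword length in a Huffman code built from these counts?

Merge the two lowest-weight nodes at each step:
combine g(5), b(33) → 38
combine 38, d(73) → 111
combine f(83), 111 → 194
combine a(131), h(167) → 298
combine c(170), e(193) → 363
combine 194, 298 → 492
combine 363, 492 → 855
The rarest symbols sit at the bottom; the longest codeword is 5 bits.

5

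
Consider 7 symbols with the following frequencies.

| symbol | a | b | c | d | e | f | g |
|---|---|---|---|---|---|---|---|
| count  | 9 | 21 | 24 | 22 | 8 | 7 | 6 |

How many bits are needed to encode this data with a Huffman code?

254

Merge the two smallest weights repeatedly:
merge g(6) and f(7): 13
merge e(8) and a(9): 17
merge 13 and 17: 30
merge b(21) and d(22): 43
merge c(24) and 30: 54
merge 43 and 54: 97
Each symbol's bit-cost is frequency × depth; summing gives 254 bits (equivalently 13 + 17 + 30 + 43 + 54 + 97).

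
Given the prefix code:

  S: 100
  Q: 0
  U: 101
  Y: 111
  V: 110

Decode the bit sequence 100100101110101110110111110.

Read left to right; each codeword is recognised as soon as it completes (prefix code):
  100→S | 100→S | 101→U | 110→V | 101→U | 110→V | 110→V | 111→Y | 110→V
Decoded message: SSUVUVVYV

SSUVUVVYV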